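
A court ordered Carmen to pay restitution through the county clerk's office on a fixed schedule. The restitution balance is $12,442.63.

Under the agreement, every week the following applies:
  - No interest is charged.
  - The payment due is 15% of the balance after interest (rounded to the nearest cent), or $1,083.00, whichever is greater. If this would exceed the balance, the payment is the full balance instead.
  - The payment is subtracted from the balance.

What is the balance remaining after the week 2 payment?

# | Opening | Payment | End bal
1 | $12,442.63 | $1,866.39 | $10,576.24
2 | $10,576.24 | $1,586.44 | $8,989.80

$8,989.80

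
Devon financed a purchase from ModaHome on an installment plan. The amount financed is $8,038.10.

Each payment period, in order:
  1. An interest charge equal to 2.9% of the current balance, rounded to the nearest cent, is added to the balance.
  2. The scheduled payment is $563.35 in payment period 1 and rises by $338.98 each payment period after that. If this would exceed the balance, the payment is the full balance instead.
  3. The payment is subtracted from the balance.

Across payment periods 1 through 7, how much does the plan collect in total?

Payment period 1: $8,038.10 +$233.10 interest = $8,271.20; pay $563.35 → $7,707.85
Payment period 2: $7,707.85 +$223.53 interest = $7,931.38; pay $902.33 → $7,029.05
Payment period 3: $7,029.05 +$203.84 interest = $7,232.89; pay $1,241.31 → $5,991.58
Payment period 4: $5,991.58 +$173.76 interest = $6,165.34; pay $1,580.29 → $4,585.05
Payment period 5: $4,585.05 +$132.97 interest = $4,718.02; pay $1,919.27 → $2,798.75
Payment period 6: $2,798.75 +$81.16 interest = $2,879.91; pay $2,258.25 → $621.66
Payment period 7: $621.66 +$18.03 interest = $639.69; pay $639.69 → $0.00
Total paid: $9,104.49

$9,104.49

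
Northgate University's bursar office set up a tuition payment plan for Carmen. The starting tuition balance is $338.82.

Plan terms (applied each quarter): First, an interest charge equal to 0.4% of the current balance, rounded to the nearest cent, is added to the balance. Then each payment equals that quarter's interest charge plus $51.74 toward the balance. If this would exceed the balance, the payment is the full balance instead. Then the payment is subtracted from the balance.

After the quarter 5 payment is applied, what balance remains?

$80.12

Quarter 1: opening $338.82; interest $1.36 → $340.18; payment $53.10; balance $287.08
Quarter 2: opening $287.08; interest $1.15 → $288.23; payment $52.89; balance $235.34
Quarter 3: opening $235.34; interest $0.94 → $236.28; payment $52.68; balance $183.60
Quarter 4: opening $183.60; interest $0.73 → $184.33; payment $52.47; balance $131.86
Quarter 5: opening $131.86; interest $0.53 → $132.39; payment $52.27; balance $80.12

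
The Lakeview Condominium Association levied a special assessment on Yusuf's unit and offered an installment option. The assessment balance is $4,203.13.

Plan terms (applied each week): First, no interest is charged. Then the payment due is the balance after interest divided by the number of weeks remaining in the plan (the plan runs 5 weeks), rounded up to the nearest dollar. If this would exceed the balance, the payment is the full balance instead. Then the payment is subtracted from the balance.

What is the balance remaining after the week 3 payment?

$1,680.13

Week 1: $4,203.13 − $841.00 → $3,362.13
Week 2: $3,362.13 − $841.00 → $2,521.13
Week 3: $2,521.13 − $841.00 → $1,680.13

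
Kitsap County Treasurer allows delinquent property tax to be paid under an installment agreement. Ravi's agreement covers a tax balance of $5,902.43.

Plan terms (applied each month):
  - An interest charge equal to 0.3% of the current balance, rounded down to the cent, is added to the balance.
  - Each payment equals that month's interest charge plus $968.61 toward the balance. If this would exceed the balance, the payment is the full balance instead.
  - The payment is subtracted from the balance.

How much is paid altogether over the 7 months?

$5,965.32

Month 1: $5,902.43 +$17.70 interest = $5,920.13; pay $986.31 → $4,933.82
Month 2: $4,933.82 +$14.80 interest = $4,948.62; pay $983.41 → $3,965.21
Month 3: $3,965.21 +$11.89 interest = $3,977.10; pay $980.50 → $2,996.60
Month 4: $2,996.60 +$8.98 interest = $3,005.58; pay $977.59 → $2,027.99
Month 5: $2,027.99 +$6.08 interest = $2,034.07; pay $974.69 → $1,059.38
Month 6: $1,059.38 +$3.17 interest = $1,062.55; pay $971.78 → $90.77
Month 7: $90.77 +$0.27 interest = $91.04; pay $91.04 → $0.00
Total paid: $5,965.32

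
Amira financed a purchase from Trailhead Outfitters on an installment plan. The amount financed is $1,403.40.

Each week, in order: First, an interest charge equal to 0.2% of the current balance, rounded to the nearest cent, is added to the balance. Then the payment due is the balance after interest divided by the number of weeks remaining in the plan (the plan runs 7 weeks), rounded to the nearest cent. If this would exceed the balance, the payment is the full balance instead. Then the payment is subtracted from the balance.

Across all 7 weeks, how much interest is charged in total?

Week 1: $1,403.40 +$2.81 interest = $1,406.21; pay $200.89 → $1,205.32
Week 2: $1,205.32 +$2.41 interest = $1,207.73; pay $201.29 → $1,006.44
Week 3: $1,006.44 +$2.01 interest = $1,008.45; pay $201.69 → $806.76
Week 4: $806.76 +$1.61 interest = $808.37; pay $202.09 → $606.28
Week 5: $606.28 +$1.21 interest = $607.49; pay $202.50 → $404.99
Week 6: $404.99 +$0.81 interest = $405.80; pay $202.90 → $202.90
Week 7: $202.90 +$0.41 interest = $203.31; pay $203.31 → $0.00
Total interest: $2.81 + $2.41 + $2.01 + $1.61 + $1.21 + $0.81 + $0.41 = $11.27

$11.27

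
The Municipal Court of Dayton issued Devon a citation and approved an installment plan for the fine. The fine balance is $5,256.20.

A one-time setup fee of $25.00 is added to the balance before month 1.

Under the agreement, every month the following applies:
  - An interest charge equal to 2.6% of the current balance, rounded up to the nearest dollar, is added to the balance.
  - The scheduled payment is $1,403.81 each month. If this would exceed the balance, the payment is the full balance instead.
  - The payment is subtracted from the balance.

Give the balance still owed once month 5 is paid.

$0.00

Month 1: $5,281.20 +$138.00 interest = $5,419.20; pay $1,403.81 → $4,015.39
Month 2: $4,015.39 +$105.00 interest = $4,120.39; pay $1,403.81 → $2,716.58
Month 3: $2,716.58 +$71.00 interest = $2,787.58; pay $1,403.81 → $1,383.77
Month 4: $1,383.77 +$36.00 interest = $1,419.77; pay $1,403.81 → $15.96
Month 5: $15.96 +$1.00 interest = $16.96; pay $16.96 → $0.00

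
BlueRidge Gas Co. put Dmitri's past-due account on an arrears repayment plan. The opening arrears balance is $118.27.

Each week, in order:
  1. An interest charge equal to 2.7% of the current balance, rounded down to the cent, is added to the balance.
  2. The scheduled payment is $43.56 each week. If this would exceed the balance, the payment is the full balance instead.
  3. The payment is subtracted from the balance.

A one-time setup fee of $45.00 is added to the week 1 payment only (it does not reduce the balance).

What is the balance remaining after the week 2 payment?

$36.44

Week 1: $118.27 +$3.19 interest = $121.46; pay $43.56 (+ $45.00 fee) → $77.90
Week 2: $77.90 +$2.10 interest = $80.00; pay $43.56 → $36.44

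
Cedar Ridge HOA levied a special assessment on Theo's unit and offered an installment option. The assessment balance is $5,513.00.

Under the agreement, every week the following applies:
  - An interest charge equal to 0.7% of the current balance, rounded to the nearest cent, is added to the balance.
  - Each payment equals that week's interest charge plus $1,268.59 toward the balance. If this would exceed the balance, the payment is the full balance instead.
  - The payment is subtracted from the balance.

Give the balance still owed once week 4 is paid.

# | Opening | Interest | Payment | End bal
1 | $5,513.00 | $38.59 | $1,307.18 | $4,244.41
2 | $4,244.41 | $29.71 | $1,298.30 | $2,975.82
3 | $2,975.82 | $20.83 | $1,289.42 | $1,707.23
4 | $1,707.23 | $11.95 | $1,280.54 | $438.64

$438.64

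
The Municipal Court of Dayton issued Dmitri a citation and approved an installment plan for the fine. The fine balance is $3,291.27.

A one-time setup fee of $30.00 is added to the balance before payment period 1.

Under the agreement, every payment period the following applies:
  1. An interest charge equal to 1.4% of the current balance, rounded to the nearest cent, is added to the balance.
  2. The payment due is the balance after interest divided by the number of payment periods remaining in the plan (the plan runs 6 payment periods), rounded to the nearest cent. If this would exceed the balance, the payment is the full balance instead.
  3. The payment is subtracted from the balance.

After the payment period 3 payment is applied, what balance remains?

Payment period 1: opening $3,321.27; interest $46.50 → $3,367.77; payment $561.30; balance $2,806.47
Payment period 2: opening $2,806.47; interest $39.29 → $2,845.76; payment $569.15; balance $2,276.61
Payment period 3: opening $2,276.61; interest $31.87 → $2,308.48; payment $577.12; balance $1,731.36

$1,731.36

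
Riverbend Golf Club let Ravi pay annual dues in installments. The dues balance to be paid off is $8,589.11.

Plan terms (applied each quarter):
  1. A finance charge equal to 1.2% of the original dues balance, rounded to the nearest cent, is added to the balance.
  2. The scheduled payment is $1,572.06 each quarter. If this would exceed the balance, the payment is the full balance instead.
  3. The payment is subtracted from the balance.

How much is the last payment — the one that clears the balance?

$1,347.23

# | Opening | Interest | Payment | End bal
1 | $8,589.11 | $103.07 | $1,572.06 | $7,120.12
2 | $7,120.12 | $103.07 | $1,572.06 | $5,651.13
3 | $5,651.13 | $103.07 | $1,572.06 | $4,182.14
4 | $4,182.14 | $103.07 | $1,572.06 | $2,713.15
5 | $2,713.15 | $103.07 | $1,572.06 | $1,244.16
6 | $1,244.16 | $103.07 | $1,347.23 | $0.00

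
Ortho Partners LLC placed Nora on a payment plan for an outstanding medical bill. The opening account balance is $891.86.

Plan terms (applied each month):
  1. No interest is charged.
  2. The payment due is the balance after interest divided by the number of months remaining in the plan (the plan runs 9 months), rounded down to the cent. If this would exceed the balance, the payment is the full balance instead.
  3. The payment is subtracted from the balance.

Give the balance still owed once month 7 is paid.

Month 1: opening $891.86; payment $99.09; balance $792.77
Month 2: opening $792.77; payment $99.09; balance $693.68
Month 3: opening $693.68; payment $99.09; balance $594.59
Month 4: opening $594.59; payment $99.09; balance $495.50
Month 5: opening $495.50; payment $99.10; balance $396.40
Month 6: opening $396.40; payment $99.10; balance $297.30
Month 7: opening $297.30; payment $99.10; balance $198.20

$198.20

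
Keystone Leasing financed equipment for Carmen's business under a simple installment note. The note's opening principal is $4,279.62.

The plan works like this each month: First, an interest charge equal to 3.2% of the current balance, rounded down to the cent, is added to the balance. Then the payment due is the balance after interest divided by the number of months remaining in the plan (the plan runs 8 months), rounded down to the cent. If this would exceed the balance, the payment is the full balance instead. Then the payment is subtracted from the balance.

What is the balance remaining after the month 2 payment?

$3,418.42

Month 1: opening $4,279.62; interest $136.94 → $4,416.56; payment $552.07; balance $3,864.49
Month 2: opening $3,864.49; interest $123.66 → $3,988.15; payment $569.73; balance $3,418.42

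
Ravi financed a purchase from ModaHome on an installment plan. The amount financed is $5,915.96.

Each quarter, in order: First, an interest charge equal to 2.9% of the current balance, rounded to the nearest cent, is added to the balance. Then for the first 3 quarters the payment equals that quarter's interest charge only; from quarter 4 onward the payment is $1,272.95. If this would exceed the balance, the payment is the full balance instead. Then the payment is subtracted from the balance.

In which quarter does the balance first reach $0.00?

Quarter 1: opening $5,915.96; interest $171.56 → $6,087.52; payment $171.56; balance $5,915.96
Quarter 2: opening $5,915.96; interest $171.56 → $6,087.52; payment $171.56; balance $5,915.96
Quarter 3: opening $5,915.96; interest $171.56 → $6,087.52; payment $171.56; balance $5,915.96
Quarter 4: opening $5,915.96; interest $171.56 → $6,087.52; payment $1,272.95; balance $4,814.57
Quarter 5: opening $4,814.57; interest $139.62 → $4,954.19; payment $1,272.95; balance $3,681.24
Quarter 6: opening $3,681.24; interest $106.76 → $3,788.00; payment $1,272.95; balance $2,515.05
Quarter 7: opening $2,515.05; interest $72.94 → $2,587.99; payment $1,272.95; balance $1,315.04
Quarter 8: opening $1,315.04; interest $38.14 → $1,353.18; payment $1,272.95; balance $80.23
Quarter 9: opening $80.23; interest $2.33 → $82.56; payment $82.56; balance $0.00
Balance reaches $0.00 in quarter 9.

9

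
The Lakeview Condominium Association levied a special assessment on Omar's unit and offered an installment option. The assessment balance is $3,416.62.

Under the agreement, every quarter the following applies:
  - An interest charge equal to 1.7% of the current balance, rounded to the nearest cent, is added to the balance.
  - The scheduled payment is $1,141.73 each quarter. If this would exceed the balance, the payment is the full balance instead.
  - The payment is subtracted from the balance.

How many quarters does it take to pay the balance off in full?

4

Quarter 1: $3,416.62 +$58.08 interest = $3,474.70; pay $1,141.73 → $2,332.97
Quarter 2: $2,332.97 +$39.66 interest = $2,372.63; pay $1,141.73 → $1,230.90
Quarter 3: $1,230.90 +$20.93 interest = $1,251.83; pay $1,141.73 → $110.10
Quarter 4: $110.10 +$1.87 interest = $111.97; pay $111.97 → $0.00
Balance reaches $0.00 in quarter 4.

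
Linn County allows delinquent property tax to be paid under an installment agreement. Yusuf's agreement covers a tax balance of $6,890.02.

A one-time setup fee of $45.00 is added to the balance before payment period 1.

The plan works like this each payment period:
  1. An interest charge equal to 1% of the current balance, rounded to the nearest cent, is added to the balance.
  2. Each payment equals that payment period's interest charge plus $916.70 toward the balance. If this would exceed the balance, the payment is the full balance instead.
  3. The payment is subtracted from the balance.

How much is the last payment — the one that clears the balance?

Payment period 1: opening $6,935.02; interest $69.35 → $7,004.37; payment $986.05; balance $6,018.32
Payment period 2: opening $6,018.32; interest $60.18 → $6,078.50; payment $976.88; balance $5,101.62
Payment period 3: opening $5,101.62; interest $51.02 → $5,152.64; payment $967.72; balance $4,184.92
Payment period 4: opening $4,184.92; interest $41.85 → $4,226.77; payment $958.55; balance $3,268.22
Payment period 5: opening $3,268.22; interest $32.68 → $3,300.90; payment $949.38; balance $2,351.52
Payment period 6: opening $2,351.52; interest $23.52 → $2,375.04; payment $940.22; balance $1,434.82
Payment period 7: opening $1,434.82; interest $14.35 → $1,449.17; payment $931.05; balance $518.12
Payment period 8: opening $518.12; interest $5.18 → $523.30; payment $523.30; balance $0.00

$523.30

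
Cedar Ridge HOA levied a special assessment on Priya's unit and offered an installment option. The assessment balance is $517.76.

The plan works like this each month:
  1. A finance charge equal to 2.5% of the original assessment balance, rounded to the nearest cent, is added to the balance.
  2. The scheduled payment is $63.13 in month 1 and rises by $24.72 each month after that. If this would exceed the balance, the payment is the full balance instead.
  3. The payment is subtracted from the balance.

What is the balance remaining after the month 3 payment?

$293.03

Month 1: opening $517.76; interest $12.94 → $530.70; payment $63.13; balance $467.57
Month 2: opening $467.57; interest $12.94 → $480.51; payment $87.85; balance $392.66
Month 3: opening $392.66; interest $12.94 → $405.60; payment $112.57; balance $293.03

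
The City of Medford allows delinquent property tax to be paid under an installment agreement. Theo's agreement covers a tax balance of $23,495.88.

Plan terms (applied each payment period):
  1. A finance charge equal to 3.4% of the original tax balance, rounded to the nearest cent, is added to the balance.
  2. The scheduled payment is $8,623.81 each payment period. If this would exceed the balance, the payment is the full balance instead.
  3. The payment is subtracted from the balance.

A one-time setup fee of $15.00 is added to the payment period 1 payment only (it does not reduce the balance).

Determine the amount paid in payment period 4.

$819.89

# | Opening | Interest | Payment | Fee | End bal
1 | $23,495.88 | $798.86 | $8,623.81 | $15.00 | $15,670.93
2 | $15,670.93 | $798.86 | $8,623.81 | — | $7,845.98
3 | $7,845.98 | $798.86 | $8,623.81 | — | $21.03
4 | $21.03 | $798.86 | $819.89 | — | $0.00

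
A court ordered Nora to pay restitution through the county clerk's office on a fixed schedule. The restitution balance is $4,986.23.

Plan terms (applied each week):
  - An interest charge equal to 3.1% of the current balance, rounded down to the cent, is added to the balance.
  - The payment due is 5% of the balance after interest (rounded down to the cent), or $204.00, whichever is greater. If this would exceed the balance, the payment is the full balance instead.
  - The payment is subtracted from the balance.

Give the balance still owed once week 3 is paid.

Week 1: $4,986.23 +$154.57 interest = $5,140.80; pay $257.04 → $4,883.76
Week 2: $4,883.76 +$151.39 interest = $5,035.15; pay $251.75 → $4,783.40
Week 3: $4,783.40 +$148.28 interest = $4,931.68; pay $246.58 → $4,685.10

$4,685.10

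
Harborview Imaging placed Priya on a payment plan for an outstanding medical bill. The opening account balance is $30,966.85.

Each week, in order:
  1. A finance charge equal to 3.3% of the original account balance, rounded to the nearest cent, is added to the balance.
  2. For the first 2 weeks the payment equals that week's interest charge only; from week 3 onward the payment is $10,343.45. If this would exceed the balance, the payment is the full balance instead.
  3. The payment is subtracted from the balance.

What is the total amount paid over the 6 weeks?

Week 1: opening $30,966.85; interest $1,021.91 → $31,988.76; payment $1,021.91; balance $30,966.85
Week 2: opening $30,966.85; interest $1,021.91 → $31,988.76; payment $1,021.91; balance $30,966.85
Week 3: opening $30,966.85; interest $1,021.91 → $31,988.76; payment $10,343.45; balance $21,645.31
Week 4: opening $21,645.31; interest $1,021.91 → $22,667.22; payment $10,343.45; balance $12,323.77
Week 5: opening $12,323.77; interest $1,021.91 → $13,345.68; payment $10,343.45; balance $3,002.23
Week 6: opening $3,002.23; interest $1,021.91 → $4,024.14; payment $4,024.14; balance $0.00
Total paid: $37,098.31

$37,098.31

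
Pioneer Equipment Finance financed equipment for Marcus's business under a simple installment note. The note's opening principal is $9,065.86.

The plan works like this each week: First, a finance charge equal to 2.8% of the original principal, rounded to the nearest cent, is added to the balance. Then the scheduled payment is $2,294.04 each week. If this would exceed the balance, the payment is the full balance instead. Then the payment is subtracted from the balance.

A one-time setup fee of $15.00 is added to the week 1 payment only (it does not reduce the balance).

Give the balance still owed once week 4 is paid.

Week 1: opening $9,065.86; interest $253.84 → $9,319.70; payment $2,294.04 (+ $15.00 fee); balance $7,025.66
Week 2: opening $7,025.66; interest $253.84 → $7,279.50; payment $2,294.04; balance $4,985.46
Week 3: opening $4,985.46; interest $253.84 → $5,239.30; payment $2,294.04; balance $2,945.26
Week 4: opening $2,945.26; interest $253.84 → $3,199.10; payment $2,294.04; balance $905.06

$905.06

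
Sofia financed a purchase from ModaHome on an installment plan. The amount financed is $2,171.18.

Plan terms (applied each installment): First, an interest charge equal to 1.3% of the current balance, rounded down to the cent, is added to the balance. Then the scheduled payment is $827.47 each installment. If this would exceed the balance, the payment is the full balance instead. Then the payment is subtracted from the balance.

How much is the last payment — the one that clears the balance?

$569.59

Installment 1: opening $2,171.18; interest $28.22 → $2,199.40; payment $827.47; balance $1,371.93
Installment 2: opening $1,371.93; interest $17.83 → $1,389.76; payment $827.47; balance $562.29
Installment 3: opening $562.29; interest $7.30 → $569.59; payment $569.59; balance $0.00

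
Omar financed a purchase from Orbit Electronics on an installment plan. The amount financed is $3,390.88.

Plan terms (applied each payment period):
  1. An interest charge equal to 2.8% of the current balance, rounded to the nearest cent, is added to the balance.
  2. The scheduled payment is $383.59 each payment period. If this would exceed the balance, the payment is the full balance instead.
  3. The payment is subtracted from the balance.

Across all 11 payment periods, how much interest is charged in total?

# | Opening | Interest | Payment | End bal
1 | $3,390.88 | $94.94 | $383.59 | $3,102.23
2 | $3,102.23 | $86.86 | $383.59 | $2,805.50
3 | $2,805.50 | $78.55 | $383.59 | $2,500.46
4 | $2,500.46 | $70.01 | $383.59 | $2,186.88
5 | $2,186.88 | $61.23 | $383.59 | $1,864.52
6 | $1,864.52 | $52.21 | $383.59 | $1,533.14
7 | $1,533.14 | $42.93 | $383.59 | $1,192.48
8 | $1,192.48 | $33.39 | $383.59 | $842.28
9 | $842.28 | $23.58 | $383.59 | $482.27
10 | $482.27 | $13.50 | $383.59 | $112.18
11 | $112.18 | $3.14 | $115.32 | $0.00
Total interest: $94.94 + $86.86 + $78.55 + $70.01 + $61.23 + $52.21 + $42.93 + $33.39 + $23.58 + $13.50 + $3.14 = $560.34

$560.34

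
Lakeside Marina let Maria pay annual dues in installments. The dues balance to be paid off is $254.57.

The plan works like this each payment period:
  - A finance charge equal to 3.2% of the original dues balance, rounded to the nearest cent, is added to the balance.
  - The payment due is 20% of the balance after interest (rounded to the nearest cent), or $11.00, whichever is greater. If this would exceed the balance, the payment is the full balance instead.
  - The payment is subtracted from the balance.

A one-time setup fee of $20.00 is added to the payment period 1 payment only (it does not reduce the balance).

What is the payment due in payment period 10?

$14.11

Payment period 1: opening $254.57; interest $8.15 → $262.72; payment $52.54 (+ $20.00 fee); balance $210.18
Payment period 2: opening $210.18; interest $8.15 → $218.33; payment $43.67; balance $174.66
Payment period 3: opening $174.66; interest $8.15 → $182.81; payment $36.56; balance $146.25
Payment period 4: opening $146.25; interest $8.15 → $154.40; payment $30.88; balance $123.52
Payment period 5: opening $123.52; interest $8.15 → $131.67; payment $26.33; balance $105.34
Payment period 6: opening $105.34; interest $8.15 → $113.49; payment $22.70; balance $90.79
Payment period 7: opening $90.79; interest $8.15 → $98.94; payment $19.79; balance $79.15
Payment period 8: opening $79.15; interest $8.15 → $87.30; payment $17.46; balance $69.84
Payment period 9: opening $69.84; interest $8.15 → $77.99; payment $15.60; balance $62.39
Payment period 10: opening $62.39; interest $8.15 → $70.54; payment $14.11; balance $56.43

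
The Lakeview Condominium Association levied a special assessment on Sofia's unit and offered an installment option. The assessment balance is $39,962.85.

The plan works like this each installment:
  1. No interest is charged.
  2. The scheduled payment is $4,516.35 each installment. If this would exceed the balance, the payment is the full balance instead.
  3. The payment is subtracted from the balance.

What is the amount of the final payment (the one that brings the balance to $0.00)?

$3,832.05

Installment 1: opening $39,962.85; payment $4,516.35; balance $35,446.50
Installment 2: opening $35,446.50; payment $4,516.35; balance $30,930.15
Installment 3: opening $30,930.15; payment $4,516.35; balance $26,413.80
Installment 4: opening $26,413.80; payment $4,516.35; balance $21,897.45
Installment 5: opening $21,897.45; payment $4,516.35; balance $17,381.10
Installment 6: opening $17,381.10; payment $4,516.35; balance $12,864.75
Installment 7: opening $12,864.75; payment $4,516.35; balance $8,348.40
Installment 8: opening $8,348.40; payment $4,516.35; balance $3,832.05
Installment 9: opening $3,832.05; payment $3,832.05; balance $0.00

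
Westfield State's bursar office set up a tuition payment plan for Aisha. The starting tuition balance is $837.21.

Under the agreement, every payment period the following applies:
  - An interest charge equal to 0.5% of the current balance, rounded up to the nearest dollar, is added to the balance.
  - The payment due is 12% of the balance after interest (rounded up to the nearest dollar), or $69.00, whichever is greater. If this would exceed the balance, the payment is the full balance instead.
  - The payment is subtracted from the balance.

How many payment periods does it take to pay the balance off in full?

Payment period 1: opening $837.21; interest $5.00 → $842.21; payment $102.00; balance $740.21
Payment period 2: opening $740.21; interest $4.00 → $744.21; payment $90.00; balance $654.21
Payment period 3: opening $654.21; interest $4.00 → $658.21; payment $79.00; balance $579.21
Payment period 4: opening $579.21; interest $3.00 → $582.21; payment $70.00; balance $512.21
Payment period 5: opening $512.21; interest $3.00 → $515.21; payment $69.00; balance $446.21
Payment period 6: opening $446.21; interest $3.00 → $449.21; payment $69.00; balance $380.21
Payment period 7: opening $380.21; interest $2.00 → $382.21; payment $69.00; balance $313.21
Payment period 8: opening $313.21; interest $2.00 → $315.21; payment $69.00; balance $246.21
Payment period 9: opening $246.21; interest $2.00 → $248.21; payment $69.00; balance $179.21
Payment period 10: opening $179.21; interest $1.00 → $180.21; payment $69.00; balance $111.21
Payment period 11: opening $111.21; interest $1.00 → $112.21; payment $69.00; balance $43.21
Payment period 12: opening $43.21; interest $1.00 → $44.21; payment $44.21; balance $0.00
Balance reaches $0.00 in payment period 12.

12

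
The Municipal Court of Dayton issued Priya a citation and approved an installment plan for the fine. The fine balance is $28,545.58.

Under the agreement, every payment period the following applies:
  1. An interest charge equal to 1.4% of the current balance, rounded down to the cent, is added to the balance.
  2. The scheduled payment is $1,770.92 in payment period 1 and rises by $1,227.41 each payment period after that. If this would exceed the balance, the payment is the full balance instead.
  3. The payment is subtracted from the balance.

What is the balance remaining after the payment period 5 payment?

Payment period 1: opening $28,545.58; interest $399.63 → $28,945.21; payment $1,770.92; balance $27,174.29
Payment period 2: opening $27,174.29; interest $380.44 → $27,554.73; payment $2,998.33; balance $24,556.40
Payment period 3: opening $24,556.40; interest $343.78 → $24,900.18; payment $4,225.74; balance $20,674.44
Payment period 4: opening $20,674.44; interest $289.44 → $20,963.88; payment $5,453.15; balance $15,510.73
Payment period 5: opening $15,510.73; interest $217.15 → $15,727.88; payment $6,680.56; balance $9,047.32

$9,047.32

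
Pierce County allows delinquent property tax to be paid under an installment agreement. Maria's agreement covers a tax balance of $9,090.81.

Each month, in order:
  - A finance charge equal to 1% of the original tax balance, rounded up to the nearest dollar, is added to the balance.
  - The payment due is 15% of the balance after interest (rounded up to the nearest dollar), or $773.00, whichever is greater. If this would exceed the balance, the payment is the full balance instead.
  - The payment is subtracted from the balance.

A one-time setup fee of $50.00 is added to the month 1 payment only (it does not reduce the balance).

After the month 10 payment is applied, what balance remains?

Month 1: opening $9,090.81; interest $91.00 → $9,181.81; payment $1,378.00 (+ $50.00 fee); balance $7,803.81
Month 2: opening $7,803.81; interest $91.00 → $7,894.81; payment $1,185.00; balance $6,709.81
Month 3: opening $6,709.81; interest $91.00 → $6,800.81; payment $1,021.00; balance $5,779.81
Month 4: opening $5,779.81; interest $91.00 → $5,870.81; payment $881.00; balance $4,989.81
Month 5: opening $4,989.81; interest $91.00 → $5,080.81; payment $773.00; balance $4,307.81
Month 6: opening $4,307.81; interest $91.00 → $4,398.81; payment $773.00; balance $3,625.81
Month 7: opening $3,625.81; interest $91.00 → $3,716.81; payment $773.00; balance $2,943.81
Month 8: opening $2,943.81; interest $91.00 → $3,034.81; payment $773.00; balance $2,261.81
Month 9: opening $2,261.81; interest $91.00 → $2,352.81; payment $773.00; balance $1,579.81
Month 10: opening $1,579.81; interest $91.00 → $1,670.81; payment $773.00; balance $897.81

$897.81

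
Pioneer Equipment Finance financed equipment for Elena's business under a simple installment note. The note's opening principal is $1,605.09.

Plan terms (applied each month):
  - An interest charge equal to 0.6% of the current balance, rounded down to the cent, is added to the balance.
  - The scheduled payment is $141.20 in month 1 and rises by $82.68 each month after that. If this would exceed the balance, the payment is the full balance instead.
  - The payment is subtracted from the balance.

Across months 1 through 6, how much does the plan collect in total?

Month 1: opening $1,605.09; interest $9.63 → $1,614.72; payment $141.20; balance $1,473.52
Month 2: opening $1,473.52; interest $8.84 → $1,482.36; payment $223.88; balance $1,258.48
Month 3: opening $1,258.48; interest $7.55 → $1,266.03; payment $306.56; balance $959.47
Month 4: opening $959.47; interest $5.75 → $965.22; payment $389.24; balance $575.98
Month 5: opening $575.98; interest $3.45 → $579.43; payment $471.92; balance $107.51
Month 6: opening $107.51; interest $0.64 → $108.15; payment $108.15; balance $0.00
Total paid: $1,640.95

$1,640.95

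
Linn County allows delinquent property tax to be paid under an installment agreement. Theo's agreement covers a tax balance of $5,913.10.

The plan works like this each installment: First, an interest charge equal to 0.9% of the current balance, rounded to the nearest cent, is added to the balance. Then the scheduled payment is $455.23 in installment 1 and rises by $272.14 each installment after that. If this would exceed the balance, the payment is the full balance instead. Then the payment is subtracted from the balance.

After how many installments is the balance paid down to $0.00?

Installment 1: $5,913.10 +$53.22 interest = $5,966.32; pay $455.23 → $5,511.09
Installment 2: $5,511.09 +$49.60 interest = $5,560.69; pay $727.37 → $4,833.32
Installment 3: $4,833.32 +$43.50 interest = $4,876.82; pay $999.51 → $3,877.31
Installment 4: $3,877.31 +$34.90 interest = $3,912.21; pay $1,271.65 → $2,640.56
Installment 5: $2,640.56 +$23.77 interest = $2,664.33; pay $1,543.79 → $1,120.54
Installment 6: $1,120.54 +$10.08 interest = $1,130.62; pay $1,130.62 → $0.00
Balance reaches $0.00 in installment 6.

6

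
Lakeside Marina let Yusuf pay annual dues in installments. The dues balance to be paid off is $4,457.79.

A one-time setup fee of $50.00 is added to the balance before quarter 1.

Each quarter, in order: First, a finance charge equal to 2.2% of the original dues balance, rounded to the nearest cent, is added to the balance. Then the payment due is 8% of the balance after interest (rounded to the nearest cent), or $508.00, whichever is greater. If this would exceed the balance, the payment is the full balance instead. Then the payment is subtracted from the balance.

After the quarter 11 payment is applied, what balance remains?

Quarter 1: opening $4,507.79; interest $98.07 → $4,605.86; payment $508.00; balance $4,097.86
Quarter 2: opening $4,097.86; interest $98.07 → $4,195.93; payment $508.00; balance $3,687.93
Quarter 3: opening $3,687.93; interest $98.07 → $3,786.00; payment $508.00; balance $3,278.00
Quarter 4: opening $3,278.00; interest $98.07 → $3,376.07; payment $508.00; balance $2,868.07
Quarter 5: opening $2,868.07; interest $98.07 → $2,966.14; payment $508.00; balance $2,458.14
Quarter 6: opening $2,458.14; interest $98.07 → $2,556.21; payment $508.00; balance $2,048.21
Quarter 7: opening $2,048.21; interest $98.07 → $2,146.28; payment $508.00; balance $1,638.28
Quarter 8: opening $1,638.28; interest $98.07 → $1,736.35; payment $508.00; balance $1,228.35
Quarter 9: opening $1,228.35; interest $98.07 → $1,326.42; payment $508.00; balance $818.42
Quarter 10: opening $818.42; interest $98.07 → $916.49; payment $508.00; balance $408.49
Quarter 11: opening $408.49; interest $98.07 → $506.56; payment $506.56; balance $0.00

$0.00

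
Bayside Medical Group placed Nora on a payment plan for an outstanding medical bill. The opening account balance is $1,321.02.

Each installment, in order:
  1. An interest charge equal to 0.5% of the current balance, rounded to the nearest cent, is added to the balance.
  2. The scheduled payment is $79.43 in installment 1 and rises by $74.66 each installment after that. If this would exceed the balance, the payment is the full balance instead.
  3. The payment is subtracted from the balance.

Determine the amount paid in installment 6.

Installment 1: opening $1,321.02; interest $6.61 → $1,327.63; payment $79.43; balance $1,248.20
Installment 2: opening $1,248.20; interest $6.24 → $1,254.44; payment $154.09; balance $1,100.35
Installment 3: opening $1,100.35; interest $5.50 → $1,105.85; payment $228.75; balance $877.10
Installment 4: opening $877.10; interest $4.39 → $881.49; payment $303.41; balance $578.08
Installment 5: opening $578.08; interest $2.89 → $580.97; payment $378.07; balance $202.90
Installment 6: opening $202.90; interest $1.01 → $203.91; payment $203.91; balance $0.00

$203.91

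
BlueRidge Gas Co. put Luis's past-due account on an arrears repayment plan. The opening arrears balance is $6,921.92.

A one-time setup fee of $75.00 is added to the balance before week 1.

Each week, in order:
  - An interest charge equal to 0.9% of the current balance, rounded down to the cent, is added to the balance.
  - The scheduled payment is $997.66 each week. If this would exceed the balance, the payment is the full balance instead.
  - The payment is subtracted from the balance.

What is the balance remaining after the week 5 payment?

# | Opening | Interest | Payment | End bal
1 | $6,996.92 | $62.97 | $997.66 | $6,062.23
2 | $6,062.23 | $54.56 | $997.66 | $5,119.13
3 | $5,119.13 | $46.07 | $997.66 | $4,167.54
4 | $4,167.54 | $37.50 | $997.66 | $3,207.38
5 | $3,207.38 | $28.86 | $997.66 | $2,238.58

$2,238.58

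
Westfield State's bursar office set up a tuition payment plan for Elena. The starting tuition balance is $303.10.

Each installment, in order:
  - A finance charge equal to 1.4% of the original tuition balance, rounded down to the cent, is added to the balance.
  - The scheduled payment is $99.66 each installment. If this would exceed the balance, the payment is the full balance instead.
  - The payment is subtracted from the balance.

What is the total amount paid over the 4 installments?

$320.06

Installment 1: opening $303.10; interest $4.24 → $307.34; payment $99.66; balance $207.68
Installment 2: opening $207.68; interest $4.24 → $211.92; payment $99.66; balance $112.26
Installment 3: opening $112.26; interest $4.24 → $116.50; payment $99.66; balance $16.84
Installment 4: opening $16.84; interest $4.24 → $21.08; payment $21.08; balance $0.00
Total paid: $320.06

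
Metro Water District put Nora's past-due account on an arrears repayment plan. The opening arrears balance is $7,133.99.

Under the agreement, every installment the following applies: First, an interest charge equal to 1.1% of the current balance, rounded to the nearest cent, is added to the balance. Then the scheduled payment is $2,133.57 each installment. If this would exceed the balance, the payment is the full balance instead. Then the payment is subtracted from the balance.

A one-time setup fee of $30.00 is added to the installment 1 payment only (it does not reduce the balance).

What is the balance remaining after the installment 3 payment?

Installment 1: $7,133.99 +$78.47 interest = $7,212.46; pay $2,133.57 (+ $30.00 fee) → $5,078.89
Installment 2: $5,078.89 +$55.87 interest = $5,134.76; pay $2,133.57 → $3,001.19
Installment 3: $3,001.19 +$33.01 interest = $3,034.20; pay $2,133.57 → $900.63

$900.63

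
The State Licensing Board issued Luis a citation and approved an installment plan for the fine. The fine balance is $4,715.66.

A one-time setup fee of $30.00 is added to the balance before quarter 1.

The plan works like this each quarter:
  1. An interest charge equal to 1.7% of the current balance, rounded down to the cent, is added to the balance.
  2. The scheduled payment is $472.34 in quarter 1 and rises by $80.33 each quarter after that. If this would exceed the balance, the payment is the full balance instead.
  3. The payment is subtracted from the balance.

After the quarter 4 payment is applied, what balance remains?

Quarter 1: opening $4,745.66; interest $80.67 → $4,826.33; payment $472.34; balance $4,353.99
Quarter 2: opening $4,353.99; interest $74.01 → $4,428.00; payment $552.67; balance $3,875.33
Quarter 3: opening $3,875.33; interest $65.88 → $3,941.21; payment $633.00; balance $3,308.21
Quarter 4: opening $3,308.21; interest $56.23 → $3,364.44; payment $713.33; balance $2,651.11

$2,651.11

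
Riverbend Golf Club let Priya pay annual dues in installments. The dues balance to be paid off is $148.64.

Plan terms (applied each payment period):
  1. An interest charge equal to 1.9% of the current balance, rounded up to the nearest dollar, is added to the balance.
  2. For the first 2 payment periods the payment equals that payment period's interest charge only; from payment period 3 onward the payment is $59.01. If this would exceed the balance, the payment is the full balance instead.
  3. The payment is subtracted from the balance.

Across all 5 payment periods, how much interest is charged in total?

Payment period 1: $148.64 +$3.00 interest = $151.64; pay $3.00 → $148.64
Payment period 2: $148.64 +$3.00 interest = $151.64; pay $3.00 → $148.64
Payment period 3: $148.64 +$3.00 interest = $151.64; pay $59.01 → $92.63
Payment period 4: $92.63 +$2.00 interest = $94.63; pay $59.01 → $35.62
Payment period 5: $35.62 +$1.00 interest = $36.62; pay $36.62 → $0.00
Total interest: $3.00 + $3.00 + $3.00 + $2.00 + $1.00 = $12.00

$12.00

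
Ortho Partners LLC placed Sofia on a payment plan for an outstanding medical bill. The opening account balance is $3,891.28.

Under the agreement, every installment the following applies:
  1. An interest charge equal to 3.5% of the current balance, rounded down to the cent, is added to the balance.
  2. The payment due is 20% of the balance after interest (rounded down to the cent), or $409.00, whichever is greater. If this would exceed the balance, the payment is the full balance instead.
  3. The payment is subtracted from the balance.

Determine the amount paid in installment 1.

$805.49

Installment 1: $3,891.28 +$136.19 interest = $4,027.47; pay $805.49 → $3,221.98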